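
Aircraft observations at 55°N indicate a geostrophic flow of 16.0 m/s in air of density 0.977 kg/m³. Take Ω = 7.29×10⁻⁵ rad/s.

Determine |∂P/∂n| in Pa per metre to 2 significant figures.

1.9×10⁻³ Pa/m

Coriolis parameter at 55°N:
f = 2Ω sin φ = 2 × 7.29×10⁻⁵ × sin 55° = 1.19×10⁻⁴ s⁻¹
Geostrophic balance rearranged: |∂P/∂n| = f ρ V_g
|∂P/∂n| = 1.19×10⁻⁴ × 0.977 × 16.0 = 1.87×10⁻³ Pa/m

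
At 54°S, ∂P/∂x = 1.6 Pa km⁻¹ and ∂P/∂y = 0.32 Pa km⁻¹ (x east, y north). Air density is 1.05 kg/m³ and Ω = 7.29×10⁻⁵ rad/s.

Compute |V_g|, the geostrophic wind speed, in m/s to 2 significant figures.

Coriolis parameter at 54°S:
f = 2Ω sin φ = 2 × 7.29×10⁻⁵ × sin 54° = 1.18×10⁻⁴ s⁻¹
In the Southern Hemisphere f is negative: f = −1.18×10⁻⁴ s⁻¹.
Component geostrophic relations (x east, y north):
u_g = −(1/(fρ)) ∂P/∂y,  v_g = (1/(fρ)) ∂P/∂x
u_g = −(0.32×10⁻³)/(−1.18×10⁻⁴ × 1.05) = 2.58 m/s;  v_g = (1.6×10⁻³)/(−1.18×10⁻⁴ × 1.05) = −12.9 m/s
|V_g| = √(u_g² + v_g²) = 13.2 m/s

13 m/s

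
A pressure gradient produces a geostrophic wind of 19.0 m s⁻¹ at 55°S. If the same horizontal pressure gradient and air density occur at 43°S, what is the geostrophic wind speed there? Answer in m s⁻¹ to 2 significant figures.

With the same pressure gradient and density, V_g ∝ 1/f ∝ 1/sin φ.
V₂ = V₁ · sin φ₁ / sin φ₂ = 19.0 × sin 55° / sin 43°
V₂ = 19.0 × 0.8192/0.6820 = 23 m s⁻¹

23 m s⁻¹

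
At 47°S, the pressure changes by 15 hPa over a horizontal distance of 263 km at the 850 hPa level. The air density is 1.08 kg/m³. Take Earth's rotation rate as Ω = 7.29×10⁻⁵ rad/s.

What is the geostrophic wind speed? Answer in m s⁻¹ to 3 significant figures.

49.5 m s⁻¹

Coriolis parameter at 47°S:
f = 2Ω sin φ = 2 × 7.29×10⁻⁵ × sin 47° = 1.07×10⁻⁴ s⁻¹
Pressure gradient: |∂P/∂n| = 1500 Pa / 263000 m = 5.70×10⁻³ Pa/m
Geostrophic balance (pressure-gradient force = Coriolis force):
V_g = (1/(fρ)) |∂P/∂n| = 5.70×10⁻³ / (1.07×10⁻⁴ × 1.08) = 49.5 m/s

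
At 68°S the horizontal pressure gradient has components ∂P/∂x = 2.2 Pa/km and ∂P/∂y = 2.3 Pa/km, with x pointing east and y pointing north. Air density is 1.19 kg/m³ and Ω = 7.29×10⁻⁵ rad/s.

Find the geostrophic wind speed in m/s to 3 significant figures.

Coriolis parameter at 68°S:
f = 2Ω sin φ = 2 × 7.29×10⁻⁵ × sin 68° = 1.35×10⁻⁴ s⁻¹
In the Southern Hemisphere f is negative: f = −1.35×10⁻⁴ s⁻¹.
Component geostrophic relations (x east, y north):
u_g = −(1/(fρ)) ∂P/∂y,  v_g = (1/(fρ)) ∂P/∂x
u_g = −(2.3×10⁻³)/(−1.35×10⁻⁴ × 1.19) = 14.3 m/s;  v_g = (2.2×10⁻³)/(−1.35×10⁻⁴ × 1.19) = −13.7 m/s
|V_g| = √(u_g² + v_g²) = 19.8 m/s

19.8 m/s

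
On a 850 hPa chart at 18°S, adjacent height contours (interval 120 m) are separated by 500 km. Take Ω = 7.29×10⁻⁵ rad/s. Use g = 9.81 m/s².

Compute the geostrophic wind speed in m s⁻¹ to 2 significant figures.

52 m s⁻¹

Coriolis parameter at 18°S:
f = 2Ω sin φ = 2 × 7.29×10⁻⁵ × sin 18° = 4.51×10⁻⁵ s⁻¹
Height gradient: |∂Z/∂n| = 120 m / 500000 m = 2.40×10⁻⁴
On a pressure surface, geostrophic balance gives V_g = (g/f)|∂Z/∂n|:
V_g = 9.81 × 2.40×10⁻⁴ / 4.51×10⁻⁵ = 52.3 m/s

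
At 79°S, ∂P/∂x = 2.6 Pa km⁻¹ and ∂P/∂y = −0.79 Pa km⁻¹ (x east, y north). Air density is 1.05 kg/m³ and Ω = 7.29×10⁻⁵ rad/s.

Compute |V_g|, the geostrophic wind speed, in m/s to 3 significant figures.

18.1 m/s

Coriolis parameter at 79°S:
f = 2Ω sin φ = 2 × 7.29×10⁻⁵ × sin 79° = 1.43×10⁻⁴ s⁻¹
In the Southern Hemisphere f is negative: f = −1.43×10⁻⁴ s⁻¹.
Component geostrophic relations (x east, y north):
u_g = −(1/(fρ)) ∂P/∂y,  v_g = (1/(fρ)) ∂P/∂x
u_g = −(−0.79×10⁻³)/(−1.43×10⁻⁴ × 1.05) = −5.26 m/s;  v_g = (2.6×10⁻³)/(−1.43×10⁻⁴ × 1.05) = −17.3 m/s
|V_g| = √(u_g² + v_g²) = 18.1 m/s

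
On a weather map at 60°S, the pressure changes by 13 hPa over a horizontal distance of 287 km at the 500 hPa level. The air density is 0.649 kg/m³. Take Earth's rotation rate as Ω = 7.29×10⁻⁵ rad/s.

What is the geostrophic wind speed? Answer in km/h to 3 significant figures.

199 km/h

Coriolis parameter at 60°S:
f = 2Ω sin φ = 2 × 7.29×10⁻⁵ × sin 60° = 1.26×10⁻⁴ s⁻¹
Pressure gradient: |∂P/∂n| = 1300 Pa / 287000 m = 4.53×10⁻³ Pa/m
Geostrophic balance (pressure-gradient force = Coriolis force):
V_g = (1/(fρ)) |∂P/∂n| = 4.53×10⁻³ / (1.26×10⁻⁴ × 0.649) = 55.3 m/s
Converting: 55.3 m/s × 3.6 = 199 km/h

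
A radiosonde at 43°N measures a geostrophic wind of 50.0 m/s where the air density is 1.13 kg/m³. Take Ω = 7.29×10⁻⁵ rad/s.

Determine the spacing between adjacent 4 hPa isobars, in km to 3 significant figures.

71.2 km

Coriolis parameter at 43°N:
f = 2Ω sin φ = 2 × 7.29×10⁻⁵ × sin 43° = 9.94×10⁻⁵ s⁻¹
Geostrophic balance rearranged: |∂P/∂n| = f ρ V_g
|∂P/∂n| = 9.94×10⁻⁵ × 1.13 × 50.0 = 5.62×10⁻³ Pa/m
Isobar spacing: Δn = ΔP/|∂P/∂n| = 400 Pa / 5.62×10⁻³ Pa/m = 71198 m ≈ 71.2 km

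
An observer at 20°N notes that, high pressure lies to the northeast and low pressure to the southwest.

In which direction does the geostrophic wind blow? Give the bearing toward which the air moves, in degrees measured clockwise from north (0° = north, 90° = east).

The pressure-gradient force points toward the southwest (bearing 225°).
Geostrophic balance: in the Northern Hemisphere the Coriolis force deflects motion to the right, so the geostrophic wind blows 90° to the right of the pressure-gradient force (low pressure on the left).
Rotating 225° by 90° clockwise gives 315° — the wind blows toward the northwest.

315°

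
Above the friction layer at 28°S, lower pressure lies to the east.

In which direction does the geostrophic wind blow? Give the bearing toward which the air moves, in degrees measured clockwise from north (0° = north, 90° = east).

000°

The pressure-gradient force points toward the east (bearing 090°).
Geostrophic balance: in the Southern Hemisphere the Coriolis force deflects motion to the left, so the geostrophic wind blows 90° to the left of the pressure-gradient force (low pressure on the right).
Rotating 090° by 90° counterclockwise gives 000° — the wind blows toward the north.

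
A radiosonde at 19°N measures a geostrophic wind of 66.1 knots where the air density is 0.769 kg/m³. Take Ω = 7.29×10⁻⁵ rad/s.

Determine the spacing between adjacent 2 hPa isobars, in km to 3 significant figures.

Coriolis parameter at 19°N:
f = 2Ω sin φ = 2 × 7.29×10⁻⁵ × sin 19° = 4.75×10⁻⁵ s⁻¹
Wind speed in SI: 66.1 knots = 34.0 m/s
Geostrophic balance rearranged: |∂P/∂n| = f ρ V_g
|∂P/∂n| = 4.75×10⁻⁵ × 0.769 × 34.0 = 1.24×10⁻³ Pa/m
Isobar spacing: Δn = ΔP/|∂P/∂n| = 200 Pa / 1.24×10⁻³ Pa/m = 161126 m ≈ 161 km

161 km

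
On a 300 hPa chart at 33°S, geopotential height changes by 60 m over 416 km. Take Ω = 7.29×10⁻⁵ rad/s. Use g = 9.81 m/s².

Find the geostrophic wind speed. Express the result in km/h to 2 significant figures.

64 km/h

Coriolis parameter at 33°S:
f = 2Ω sin φ = 2 × 7.29×10⁻⁵ × sin 33° = 7.94×10⁻⁵ s⁻¹
Height gradient: |∂Z/∂n| = 60 m / 416000 m = 1.44×10⁻⁴
On a pressure surface, geostrophic balance gives V_g = (g/f)|∂Z/∂n|:
V_g = 9.81 × 1.44×10⁻⁴ / 7.94×10⁻⁵ = 17.8 m/s
Converting: 17.8 m/s × 3.6 = 64 km/h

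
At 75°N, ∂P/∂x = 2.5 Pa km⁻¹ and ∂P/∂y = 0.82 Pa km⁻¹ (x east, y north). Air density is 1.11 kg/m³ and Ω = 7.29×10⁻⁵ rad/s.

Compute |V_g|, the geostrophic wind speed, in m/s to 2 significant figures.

Coriolis parameter at 75°N:
f = 2Ω sin φ = 2 × 7.29×10⁻⁵ × sin 75° = 1.41×10⁻⁴ s⁻¹
Component geostrophic relations (x east, y north):
u_g = −(1/(fρ)) ∂P/∂y,  v_g = (1/(fρ)) ∂P/∂x
u_g = −(0.82×10⁻³)/(1.41×10⁻⁴ × 1.11) = −5.25 m/s;  v_g = (2.5×10⁻³)/(1.41×10⁻⁴ × 1.11) = 16.0 m/s
|V_g| = √(u_g² + v_g²) = 16.8 m/s

17 m/s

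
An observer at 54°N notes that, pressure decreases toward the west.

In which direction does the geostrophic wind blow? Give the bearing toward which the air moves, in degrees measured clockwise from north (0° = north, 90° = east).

000°

The pressure-gradient force points toward the west (bearing 270°).
Geostrophic balance: in the Northern Hemisphere the Coriolis force deflects motion to the right, so the geostrophic wind blows 90° to the right of the pressure-gradient force (low pressure on the left).
Rotating 270° by 90° clockwise gives 000° — the wind blows toward the north.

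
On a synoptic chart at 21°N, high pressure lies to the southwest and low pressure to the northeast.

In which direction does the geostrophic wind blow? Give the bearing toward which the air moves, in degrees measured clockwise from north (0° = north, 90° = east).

The pressure-gradient force points toward the northeast (bearing 045°).
Geostrophic balance: in the Northern Hemisphere the Coriolis force deflects motion to the right, so the geostrophic wind blows 90° to the right of the pressure-gradient force (low pressure on the left).
Rotating 045° by 90° clockwise gives 135° — the wind blows toward the southeast.

135°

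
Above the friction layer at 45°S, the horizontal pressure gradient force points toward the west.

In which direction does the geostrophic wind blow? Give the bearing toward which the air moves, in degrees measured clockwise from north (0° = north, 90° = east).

180°

The pressure-gradient force points toward the west (bearing 270°).
Geostrophic balance: in the Southern Hemisphere the Coriolis force deflects motion to the left, so the geostrophic wind blows 90° to the left of the pressure-gradient force (low pressure on the right).
Rotating 270° by 90° counterclockwise gives 180° — the wind blows toward the south.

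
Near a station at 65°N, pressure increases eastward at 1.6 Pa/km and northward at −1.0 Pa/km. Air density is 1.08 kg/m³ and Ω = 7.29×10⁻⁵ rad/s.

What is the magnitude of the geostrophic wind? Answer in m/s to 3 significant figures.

Coriolis parameter at 65°N:
f = 2Ω sin φ = 2 × 7.29×10⁻⁵ × sin 65° = 1.32×10⁻⁴ s⁻¹
Component geostrophic relations (x east, y north):
u_g = −(1/(fρ)) ∂P/∂y,  v_g = (1/(fρ)) ∂P/∂x
u_g = −(−1.0×10⁻³)/(1.32×10⁻⁴ × 1.08) = 7.01 m/s;  v_g = (1.6×10⁻³)/(1.32×10⁻⁴ × 1.08) = 11.2 m/s
|V_g| = √(u_g² + v_g²) = 13.2 m/s

13.2 m/s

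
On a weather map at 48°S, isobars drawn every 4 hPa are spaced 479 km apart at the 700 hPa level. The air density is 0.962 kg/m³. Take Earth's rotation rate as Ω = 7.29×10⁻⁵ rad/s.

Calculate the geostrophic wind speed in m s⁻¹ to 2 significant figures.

Coriolis parameter at 48°S:
f = 2Ω sin φ = 2 × 7.29×10⁻⁵ × sin 48° = 1.08×10⁻⁴ s⁻¹
Pressure gradient: |∂P/∂n| = 400 Pa / 479000 m = 8.35×10⁻⁴ Pa/m
Geostrophic balance (pressure-gradient force = Coriolis force):
V_g = (1/(fρ)) |∂P/∂n| = 8.35×10⁻⁴ / (1.08×10⁻⁴ × 0.962) = 8.01 m/s

8.0 m s⁻¹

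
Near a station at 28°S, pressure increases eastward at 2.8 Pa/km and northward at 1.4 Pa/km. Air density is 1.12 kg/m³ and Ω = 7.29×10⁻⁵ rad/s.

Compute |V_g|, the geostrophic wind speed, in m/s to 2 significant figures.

Coriolis parameter at 28°S:
f = 2Ω sin φ = 2 × 7.29×10⁻⁵ × sin 28° = 6.84×10⁻⁵ s⁻¹
In the Southern Hemisphere f is negative: f = −6.84×10⁻⁵ s⁻¹.
Component geostrophic relations (x east, y north):
u_g = −(1/(fρ)) ∂P/∂y,  v_g = (1/(fρ)) ∂P/∂x
u_g = −(1.4×10⁻³)/(−6.84×10⁻⁵ × 1.12) = 18.3 m/s;  v_g = (2.8×10⁻³)/(−6.84×10⁻⁵ × 1.12) = −36.5 m/s
|V_g| = √(u_g² + v_g²) = 40.8 m/s

41 m/s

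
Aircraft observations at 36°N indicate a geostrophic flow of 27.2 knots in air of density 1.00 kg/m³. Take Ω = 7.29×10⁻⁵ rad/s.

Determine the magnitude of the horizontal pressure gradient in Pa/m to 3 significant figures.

Coriolis parameter at 36°N:
f = 2Ω sin φ = 2 × 7.29×10⁻⁵ × sin 36° = 8.57×10⁻⁵ s⁻¹
Wind speed in SI: 27.2 knots = 14.0 m/s
Geostrophic balance rearranged: |∂P/∂n| = f ρ V_g
|∂P/∂n| = 8.57×10⁻⁵ × 1.00 × 14.0 = 1.20×10⁻³ Pa/m

1.20×10⁻³ Pa/m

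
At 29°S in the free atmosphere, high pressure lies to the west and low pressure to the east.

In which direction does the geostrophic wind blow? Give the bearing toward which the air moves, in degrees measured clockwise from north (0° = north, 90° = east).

000°

The pressure-gradient force points toward the east (bearing 090°).
Geostrophic balance: in the Southern Hemisphere the Coriolis force deflects motion to the left, so the geostrophic wind blows 90° to the left of the pressure-gradient force (low pressure on the right).
Rotating 090° by 90° counterclockwise gives 000° — the wind blows toward the north.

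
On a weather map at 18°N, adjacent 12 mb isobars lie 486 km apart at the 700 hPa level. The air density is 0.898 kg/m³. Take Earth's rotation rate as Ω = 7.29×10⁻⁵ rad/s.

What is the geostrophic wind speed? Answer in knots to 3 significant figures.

Coriolis parameter at 18°N:
f = 2Ω sin φ = 2 × 7.29×10⁻⁵ × sin 18° = 4.51×10⁻⁵ s⁻¹
Pressure gradient: |∂P/∂n| = 1200 Pa / 486000 m = 2.47×10⁻³ Pa/m
Geostrophic balance (pressure-gradient force = Coriolis force):
V_g = (1/(fρ)) |∂P/∂n| = 2.47×10⁻³ / (4.51×10⁻⁵ × 0.898) = 61.0 m/s
Converting: 61.0 m/s × 1.944 = 119 knots

119 knots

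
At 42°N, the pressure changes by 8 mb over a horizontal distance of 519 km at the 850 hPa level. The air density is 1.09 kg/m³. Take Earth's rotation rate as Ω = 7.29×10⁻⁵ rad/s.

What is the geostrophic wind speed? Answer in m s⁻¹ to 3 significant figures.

Coriolis parameter at 42°N:
f = 2Ω sin φ = 2 × 7.29×10⁻⁵ × sin 42° = 9.76×10⁻⁵ s⁻¹
Pressure gradient: |∂P/∂n| = 800 Pa / 519000 m = 1.54×10⁻³ Pa/m
Geostrophic balance (pressure-gradient force = Coriolis force):
V_g = (1/(fρ)) |∂P/∂n| = 1.54×10⁻³ / (9.76×10⁻⁵ × 1.09) = 14.5 m/s

14.5 m s⁻¹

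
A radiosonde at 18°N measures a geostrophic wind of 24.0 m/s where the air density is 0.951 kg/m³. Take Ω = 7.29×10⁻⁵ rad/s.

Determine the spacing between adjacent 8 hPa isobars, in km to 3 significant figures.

778 km

Coriolis parameter at 18°N:
f = 2Ω sin φ = 2 × 7.29×10⁻⁵ × sin 18° = 4.51×10⁻⁵ s⁻¹
Geostrophic balance rearranged: |∂P/∂n| = f ρ V_g
|∂P/∂n| = 4.51×10⁻⁵ × 0.951 × 24.0 = 1.03×10⁻³ Pa/m
Isobar spacing: Δn = ΔP/|∂P/∂n| = 800 Pa / 1.03×10⁻³ Pa/m = 777962 m ≈ 778 km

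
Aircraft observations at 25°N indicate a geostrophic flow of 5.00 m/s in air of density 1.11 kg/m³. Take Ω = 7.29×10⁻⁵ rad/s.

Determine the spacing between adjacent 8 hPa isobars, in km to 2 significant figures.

2300 km

Coriolis parameter at 25°N:
f = 2Ω sin φ = 2 × 7.29×10⁻⁵ × sin 25° = 6.16×10⁻⁵ s⁻¹
Geostrophic balance rearranged: |∂P/∂n| = f ρ V_g
|∂P/∂n| = 6.16×10⁻⁵ × 1.11 × 5.00 = 3.42×10⁻⁴ Pa/m
Isobar spacing: Δn = ΔP/|∂P/∂n| = 800 Pa / 3.42×10⁻⁴ Pa/m = 2339329 m ≈ 2300 km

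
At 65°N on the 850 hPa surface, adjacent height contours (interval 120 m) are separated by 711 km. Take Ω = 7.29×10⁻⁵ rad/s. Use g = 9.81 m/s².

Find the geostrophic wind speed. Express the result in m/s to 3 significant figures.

Coriolis parameter at 65°N:
f = 2Ω sin φ = 2 × 7.29×10⁻⁵ × sin 65° = 1.32×10⁻⁴ s⁻¹
Height gradient: |∂Z/∂n| = 120 m / 711000 m = 1.69×10⁻⁴
On a pressure surface, geostrophic balance gives V_g = (g/f)|∂Z/∂n|:
V_g = 9.81 × 1.69×10⁻⁴ / 1.32×10⁻⁴ = 12.5 m/s

12.5 m/s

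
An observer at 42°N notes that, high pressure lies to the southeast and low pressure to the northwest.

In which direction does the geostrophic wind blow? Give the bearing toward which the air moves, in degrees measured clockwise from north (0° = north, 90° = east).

The pressure-gradient force points toward the northwest (bearing 315°).
Geostrophic balance: in the Northern Hemisphere the Coriolis force deflects motion to the right, so the geostrophic wind blows 90° to the right of the pressure-gradient force (low pressure on the left).
Rotating 315° by 90° clockwise gives 045° — the wind blows toward the northeast.

045°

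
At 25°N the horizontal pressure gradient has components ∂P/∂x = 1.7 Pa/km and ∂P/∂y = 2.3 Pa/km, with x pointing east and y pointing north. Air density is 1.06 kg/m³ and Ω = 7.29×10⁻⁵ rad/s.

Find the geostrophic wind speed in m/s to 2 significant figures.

44 m/s

Coriolis parameter at 25°N:
f = 2Ω sin φ = 2 × 7.29×10⁻⁵ × sin 25° = 6.16×10⁻⁵ s⁻¹
Component geostrophic relations (x east, y north):
u_g = −(1/(fρ)) ∂P/∂y,  v_g = (1/(fρ)) ∂P/∂x
u_g = −(2.3×10⁻³)/(6.16×10⁻⁵ × 1.06) = −35.2 m/s;  v_g = (1.7×10⁻³)/(6.16×10⁻⁵ × 1.06) = 26.0 m/s
|V_g| = √(u_g² + v_g²) = 43.8 m/s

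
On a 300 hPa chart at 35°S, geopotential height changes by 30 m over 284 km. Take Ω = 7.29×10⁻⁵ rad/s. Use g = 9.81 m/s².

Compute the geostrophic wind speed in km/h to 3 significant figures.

Coriolis parameter at 35°S:
f = 2Ω sin φ = 2 × 7.29×10⁻⁵ × sin 35° = 8.36×10⁻⁵ s⁻¹
Height gradient: |∂Z/∂n| = 30 m / 284000 m = 1.06×10⁻⁴
On a pressure surface, geostrophic balance gives V_g = (g/f)|∂Z/∂n|:
V_g = 9.81 × 1.06×10⁻⁴ / 8.36×10⁻⁵ = 12.4 m/s
Converting: 12.4 m/s × 3.6 = 44.6 km/h

44.6 km/h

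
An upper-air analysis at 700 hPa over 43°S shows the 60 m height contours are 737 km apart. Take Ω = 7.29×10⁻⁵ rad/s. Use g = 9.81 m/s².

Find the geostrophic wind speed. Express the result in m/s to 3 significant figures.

8.03 m/s

Coriolis parameter at 43°S:
f = 2Ω sin φ = 2 × 7.29×10⁻⁵ × sin 43° = 9.94×10⁻⁵ s⁻¹
Height gradient: |∂Z/∂n| = 60 m / 737000 m = 8.14×10⁻⁵
On a pressure surface, geostrophic balance gives V_g = (g/f)|∂Z/∂n|:
V_g = 9.81 × 8.14×10⁻⁵ / 9.94×10⁻⁵ = 8.03 m/s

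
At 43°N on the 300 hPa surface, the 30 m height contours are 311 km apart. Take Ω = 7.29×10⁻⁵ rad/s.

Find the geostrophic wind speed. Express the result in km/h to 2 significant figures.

34 km/h

Coriolis parameter at 43°N:
f = 2Ω sin φ = 2 × 7.29×10⁻⁵ × sin 43° = 9.94×10⁻⁵ s⁻¹
Height gradient: |∂Z/∂n| = 30 m / 311000 m = 9.65×10⁻⁵
On a pressure surface, geostrophic balance gives V_g = (g/f)|∂Z/∂n|:
V_g = 9.81 × 9.65×10⁻⁵ / 9.94×10⁻⁵ = 9.52 m/s
Converting: 9.52 m/s × 3.6 = 34 km/h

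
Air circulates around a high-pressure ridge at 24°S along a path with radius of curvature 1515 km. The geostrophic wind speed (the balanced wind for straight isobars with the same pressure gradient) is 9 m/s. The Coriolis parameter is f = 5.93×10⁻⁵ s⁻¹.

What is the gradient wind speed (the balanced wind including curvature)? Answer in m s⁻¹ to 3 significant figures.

Around a high, pressure-gradient force acts outward with centrifugal, so Coriolis balances both:
fV = (1/ρ)|∂P/∂n| + V²/R  →  V² − fR·V + fR·V_g = 0
With fR = 5.93×10⁻⁵ × 1515×10³ m = 89.8 m/s:
V = [fR − √((fR)² − 4 fR V_g)]/2 = [89.8 − √(89.8² − 4×89.8×9)]/2 = 10.1 m/s
Supergeostrophic (V > V_g = 9 m/s), as expected around a high.

10.1 m s⁻¹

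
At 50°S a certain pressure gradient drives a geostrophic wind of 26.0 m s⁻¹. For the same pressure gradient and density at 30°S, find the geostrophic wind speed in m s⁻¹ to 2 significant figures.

40 m s⁻¹

With the same pressure gradient and density, V_g ∝ 1/f ∝ 1/sin φ.
V₂ = V₁ · sin φ₁ / sin φ₂ = 26.0 × sin 50° / sin 30°
V₂ = 26.0 × 0.7660/0.5000 = 40 m s⁻¹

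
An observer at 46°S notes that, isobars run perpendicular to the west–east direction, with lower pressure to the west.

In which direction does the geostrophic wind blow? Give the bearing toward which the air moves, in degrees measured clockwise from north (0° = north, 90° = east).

180°

The pressure-gradient force points toward the west (bearing 270°).
Geostrophic balance: in the Southern Hemisphere the Coriolis force deflects motion to the left, so the geostrophic wind blows 90° to the left of the pressure-gradient force (low pressure on the right).
Rotating 270° by 90° counterclockwise gives 180° — the wind blows toward the south.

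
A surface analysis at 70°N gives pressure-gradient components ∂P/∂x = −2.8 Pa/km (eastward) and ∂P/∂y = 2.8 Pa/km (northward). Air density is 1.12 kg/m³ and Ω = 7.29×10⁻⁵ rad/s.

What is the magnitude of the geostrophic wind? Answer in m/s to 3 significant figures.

25.8 m/s

Coriolis parameter at 70°N:
f = 2Ω sin φ = 2 × 7.29×10⁻⁵ × sin 70° = 1.37×10⁻⁴ s⁻¹
Component geostrophic relations (x east, y north):
u_g = −(1/(fρ)) ∂P/∂y,  v_g = (1/(fρ)) ∂P/∂x
u_g = −(2.8×10⁻³)/(1.37×10⁻⁴ × 1.12) = −18.2 m/s;  v_g = (−2.8×10⁻³)/(1.37×10⁻⁴ × 1.12) = −18.2 m/s
|V_g| = √(u_g² + v_g²) = 25.8 m/s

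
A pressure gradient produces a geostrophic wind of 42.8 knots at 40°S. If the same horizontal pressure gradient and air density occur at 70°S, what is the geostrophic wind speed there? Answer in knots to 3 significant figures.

29.3 knots

With the same pressure gradient and density, V_g ∝ 1/f ∝ 1/sin φ.
V₂ = V₁ · sin φ₁ / sin φ₂ = 42.8 × sin 40° / sin 70°
V₂ = 42.8 × 0.6428/0.9397 = 29.3 knots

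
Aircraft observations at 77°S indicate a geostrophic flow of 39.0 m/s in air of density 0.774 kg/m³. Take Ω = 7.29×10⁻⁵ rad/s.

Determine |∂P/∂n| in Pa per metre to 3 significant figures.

Coriolis parameter at 77°S:
f = 2Ω sin φ = 2 × 7.29×10⁻⁵ × sin 77° = 1.42×10⁻⁴ s⁻¹
Geostrophic balance rearranged: |∂P/∂n| = f ρ V_g
|∂P/∂n| = 1.42×10⁻⁴ × 0.774 × 39.0 = 4.29×10⁻³ Pa/m

4.29×10⁻³ Pa/m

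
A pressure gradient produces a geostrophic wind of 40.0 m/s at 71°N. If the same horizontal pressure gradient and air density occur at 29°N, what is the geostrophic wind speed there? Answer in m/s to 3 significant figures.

78.0 m/s

With the same pressure gradient and density, V_g ∝ 1/f ∝ 1/sin φ.
V₂ = V₁ · sin φ₁ / sin φ₂ = 40.0 × sin 71° / sin 29°
V₂ = 40.0 × 0.9455/0.4848 = 78.0 m/s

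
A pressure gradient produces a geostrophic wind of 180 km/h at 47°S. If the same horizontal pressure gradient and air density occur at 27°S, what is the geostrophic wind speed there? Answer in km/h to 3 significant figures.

290 km/h

With the same pressure gradient and density, V_g ∝ 1/f ∝ 1/sin φ.
V₂ = V₁ · sin φ₁ / sin φ₂ = 180 × sin 47° / sin 27°
V₂ = 180 × 0.7314/0.4540 = 290 km/h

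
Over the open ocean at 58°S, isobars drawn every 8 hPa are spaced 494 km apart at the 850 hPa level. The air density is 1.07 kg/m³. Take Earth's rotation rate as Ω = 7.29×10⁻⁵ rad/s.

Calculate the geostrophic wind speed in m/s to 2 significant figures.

Coriolis parameter at 58°S:
f = 2Ω sin φ = 2 × 7.29×10⁻⁵ × sin 58° = 1.24×10⁻⁴ s⁻¹
Pressure gradient: |∂P/∂n| = 800 Pa / 494000 m = 1.62×10⁻³ Pa/m
Geostrophic balance (pressure-gradient force = Coriolis force):
V_g = (1/(fρ)) |∂P/∂n| = 1.62×10⁻³ / (1.24×10⁻⁴ × 1.07) = 12.2 m/s

12 m/s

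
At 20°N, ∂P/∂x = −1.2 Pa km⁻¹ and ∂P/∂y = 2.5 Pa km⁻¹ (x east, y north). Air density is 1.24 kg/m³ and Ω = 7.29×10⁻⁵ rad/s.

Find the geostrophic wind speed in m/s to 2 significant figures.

45 m/s

Coriolis parameter at 20°N:
f = 2Ω sin φ = 2 × 7.29×10⁻⁵ × sin 20° = 4.99×10⁻⁵ s⁻¹
Component geostrophic relations (x east, y north):
u_g = −(1/(fρ)) ∂P/∂y,  v_g = (1/(fρ)) ∂P/∂x
u_g = −(2.5×10⁻³)/(4.99×10⁻⁵ × 1.24) = −40.4 m/s;  v_g = (−1.2×10⁻³)/(4.99×10⁻⁵ × 1.24) = −19.4 m/s
|V_g| = √(u_g² + v_g²) = 44.8 m/s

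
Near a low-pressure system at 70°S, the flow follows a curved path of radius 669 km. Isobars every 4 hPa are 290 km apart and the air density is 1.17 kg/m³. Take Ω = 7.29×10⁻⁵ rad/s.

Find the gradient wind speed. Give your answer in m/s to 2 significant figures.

7.9 m/s

Coriolis parameter at 70°S:
f = 2Ω sin φ = 2 × 7.29×10⁻⁵ × sin 70° = 1.37×10⁻⁴ s⁻¹
Pressure gradient: |∂P/∂n| = 400 Pa / 290000 m = 1.38×10⁻³ Pa/m
Geostrophic speed: V_g = |∂P/∂n|/(fρ) = 1.38×10⁻³/(1.37×10⁻⁴ × 1.17) = 8.60 m/s
Around a low, centrifugal force acts outward with Coriolis, so pressure-gradient force balances both:
(1/ρ)|∂P/∂n| = fV + V²/R  →  V² + fR·V − fR·V_g = 0
With fR = 1.37×10⁻⁴ × 669×10³ m = 91.7 m/s:
V = [−fR + √((fR)² + 4 fR V_g)]/2 = [−91.7 + √(91.7² + 4×91.7×8.6)]/2 = 7.92 m/s
Subgeostrophic (V < V_g = 8.6 m/s), as expected around a low.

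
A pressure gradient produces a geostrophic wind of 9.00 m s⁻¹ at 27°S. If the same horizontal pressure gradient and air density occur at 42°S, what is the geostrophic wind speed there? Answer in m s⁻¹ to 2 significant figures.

6.1 m s⁻¹

With the same pressure gradient and density, V_g ∝ 1/f ∝ 1/sin φ.
V₂ = V₁ · sin φ₁ / sin φ₂ = 9.00 × sin 27° / sin 42°
V₂ = 9.00 × 0.4540/0.6691 = 6.1 m s⁻¹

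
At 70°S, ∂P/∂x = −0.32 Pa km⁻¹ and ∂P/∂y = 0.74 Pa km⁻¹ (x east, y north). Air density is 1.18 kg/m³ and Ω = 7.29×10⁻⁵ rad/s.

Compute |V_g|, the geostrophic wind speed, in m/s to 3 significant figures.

Coriolis parameter at 70°S:
f = 2Ω sin φ = 2 × 7.29×10⁻⁵ × sin 70° = 1.37×10⁻⁴ s⁻¹
In the Southern Hemisphere f is negative: f = −1.37×10⁻⁴ s⁻¹.
Component geostrophic relations (x east, y north):
u_g = −(1/(fρ)) ∂P/∂y,  v_g = (1/(fρ)) ∂P/∂x
u_g = −(0.74×10⁻³)/(−1.37×10⁻⁴ × 1.18) = 4.58 m/s;  v_g = (−0.32×10⁻³)/(−1.37×10⁻⁴ × 1.18) = 1.98 m/s
|V_g| = √(u_g² + v_g²) = 4.99 m/s

4.99 m/s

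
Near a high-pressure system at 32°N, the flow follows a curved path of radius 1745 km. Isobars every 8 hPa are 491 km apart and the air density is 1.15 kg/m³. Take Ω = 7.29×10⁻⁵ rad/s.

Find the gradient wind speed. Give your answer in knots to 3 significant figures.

Coriolis parameter at 32°N:
f = 2Ω sin φ = 2 × 7.29×10⁻⁵ × sin 32° = 7.73×10⁻⁵ s⁻¹
Pressure gradient: |∂P/∂n| = 800 Pa / 491000 m = 1.63×10⁻³ Pa/m
Geostrophic speed: V_g = |∂P/∂n|/(fρ) = 1.63×10⁻³/(7.73×10⁻⁵ × 1.15) = 18.3 m/s
Around a high, pressure-gradient force acts outward with centrifugal, so Coriolis balances both:
fV = (1/ρ)|∂P/∂n| + V²/R  →  V² − fR·V + fR·V_g = 0
With fR = 7.73×10⁻⁵ × 1745×10³ m = 135 m/s:
V = [fR − √((fR)² − 4 fR V_g)]/2 = [135 − √(135² − 4×135×18.3)]/2 = 21.9 m/s
Supergeostrophic (V > V_g = 18.3 m/s), as expected around a high.
Converting: 21.9 m/s × 1.944 = 42.6 knots

42.6 knots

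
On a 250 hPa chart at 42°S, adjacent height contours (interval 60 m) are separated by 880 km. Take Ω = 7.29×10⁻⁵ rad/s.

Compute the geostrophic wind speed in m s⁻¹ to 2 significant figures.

6.9 m s⁻¹

Coriolis parameter at 42°S:
f = 2Ω sin φ = 2 × 7.29×10⁻⁵ × sin 42° = 9.76×10⁻⁵ s⁻¹
Height gradient: |∂Z/∂n| = 60 m / 880000 m = 6.82×10⁻⁵
On a pressure surface, geostrophic balance gives V_g = (g/f)|∂Z/∂n|:
V_g = 9.81 × 6.82×10⁻⁵ / 9.76×10⁻⁵ = 6.86 m/s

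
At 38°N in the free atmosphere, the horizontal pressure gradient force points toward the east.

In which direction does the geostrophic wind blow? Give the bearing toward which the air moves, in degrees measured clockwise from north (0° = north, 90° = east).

The pressure-gradient force points toward the east (bearing 090°).
Geostrophic balance: in the Northern Hemisphere the Coriolis force deflects motion to the right, so the geostrophic wind blows 90° to the right of the pressure-gradient force (low pressure on the left).
Rotating 090° by 90° clockwise gives 180° — the wind blows toward the south.

180°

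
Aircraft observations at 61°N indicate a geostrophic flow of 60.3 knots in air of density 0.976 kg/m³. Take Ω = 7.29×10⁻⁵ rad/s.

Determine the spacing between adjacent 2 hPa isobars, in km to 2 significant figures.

52 km

Coriolis parameter at 61°N:
f = 2Ω sin φ = 2 × 7.29×10⁻⁵ × sin 61° = 1.28×10⁻⁴ s⁻¹
Wind speed in SI: 60.3 knots = 31.0 m/s
Geostrophic balance rearranged: |∂P/∂n| = f ρ V_g
|∂P/∂n| = 1.28×10⁻⁴ × 0.976 × 31.0 = 3.86×10⁻³ Pa/m
Isobar spacing: Δn = ΔP/|∂P/∂n| = 200 Pa / 3.86×10⁻³ Pa/m = 51802 m ≈ 52 km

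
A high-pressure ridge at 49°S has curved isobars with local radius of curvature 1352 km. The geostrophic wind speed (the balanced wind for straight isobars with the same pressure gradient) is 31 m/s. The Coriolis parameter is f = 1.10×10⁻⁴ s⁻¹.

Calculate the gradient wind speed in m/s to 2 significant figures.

44 m/s

Around a high, pressure-gradient force acts outward with centrifugal, so Coriolis balances both:
fV = (1/ρ)|∂P/∂n| + V²/R  →  V² − fR·V + fR·V_g = 0
With fR = 1.10×10⁻⁴ × 1352×10³ m = 149 m/s:
V = [fR − √((fR)² − 4 fR V_g)]/2 = [149 − √(149² − 4×149×31)]/2 = 44 m/s
Supergeostrophic (V > V_g = 31 m/s), as expected around a high.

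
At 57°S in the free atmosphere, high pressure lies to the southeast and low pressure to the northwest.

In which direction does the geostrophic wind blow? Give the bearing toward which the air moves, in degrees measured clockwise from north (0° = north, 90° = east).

The pressure-gradient force points toward the northwest (bearing 315°).
Geostrophic balance: in the Southern Hemisphere the Coriolis force deflects motion to the left, so the geostrophic wind blows 90° to the left of the pressure-gradient force (low pressure on the right).
Rotating 315° by 90° counterclockwise gives 225° — the wind blows toward the southwest.

225°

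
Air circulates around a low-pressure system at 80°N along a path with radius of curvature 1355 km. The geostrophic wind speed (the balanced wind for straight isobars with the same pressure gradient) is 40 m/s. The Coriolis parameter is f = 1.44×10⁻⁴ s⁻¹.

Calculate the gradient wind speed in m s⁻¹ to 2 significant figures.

Around a low, centrifugal force acts outward with Coriolis, so pressure-gradient force balances both:
(1/ρ)|∂P/∂n| = fV + V²/R  →  V² + fR·V − fR·V_g = 0
With fR = 1.44×10⁻⁴ × 1355×10³ m = 195 m/s:
V = [−fR + √((fR)² + 4 fR V_g)]/2 = [−195 + √(195² + 4×195×40)]/2 = 34.1 m/s
Subgeostrophic (V < V_g = 40 m/s), as expected around a low.

34 m s⁻¹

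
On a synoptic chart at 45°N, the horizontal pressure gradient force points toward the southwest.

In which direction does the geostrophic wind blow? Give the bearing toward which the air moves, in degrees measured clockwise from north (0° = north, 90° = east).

315°

The pressure-gradient force points toward the southwest (bearing 225°).
Geostrophic balance: in the Northern Hemisphere the Coriolis force deflects motion to the right, so the geostrophic wind blows 90° to the right of the pressure-gradient force (low pressure on the left).
Rotating 225° by 90° clockwise gives 315° — the wind blows toward the northwest.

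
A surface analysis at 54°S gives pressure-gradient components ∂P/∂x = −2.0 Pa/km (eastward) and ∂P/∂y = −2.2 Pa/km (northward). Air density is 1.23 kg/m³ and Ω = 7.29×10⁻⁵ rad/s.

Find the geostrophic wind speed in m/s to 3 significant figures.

Coriolis parameter at 54°S:
f = 2Ω sin φ = 2 × 7.29×10⁻⁵ × sin 54° = 1.18×10⁻⁴ s⁻¹
In the Southern Hemisphere f is negative: f = −1.18×10⁻⁴ s⁻¹.
Component geostrophic relations (x east, y north):
u_g = −(1/(fρ)) ∂P/∂y,  v_g = (1/(fρ)) ∂P/∂x
u_g = −(−2.2×10⁻³)/(−1.18×10⁻⁴ × 1.23) = −15.2 m/s;  v_g = (−2.0×10⁻³)/(−1.18×10⁻⁴ × 1.23) = 13.8 m/s
|V_g| = √(u_g² + v_g²) = 20.5 m/s

20.5 m/s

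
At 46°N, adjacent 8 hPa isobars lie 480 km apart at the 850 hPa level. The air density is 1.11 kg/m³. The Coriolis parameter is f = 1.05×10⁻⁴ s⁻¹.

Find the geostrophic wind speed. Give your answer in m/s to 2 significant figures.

14 m/s

Pressure gradient: |∂P/∂n| = 800 Pa / 480000 m = 1.67×10⁻³ Pa/m
Geostrophic balance (pressure-gradient force = Coriolis force):
V_g = (1/(fρ)) |∂P/∂n| = 1.67×10⁻³ / (1.05×10⁻⁴ × 1.11) = 14.3 m/s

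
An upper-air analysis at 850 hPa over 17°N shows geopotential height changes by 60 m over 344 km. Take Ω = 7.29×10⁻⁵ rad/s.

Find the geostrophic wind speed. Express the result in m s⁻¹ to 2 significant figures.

40 m s⁻¹

Coriolis parameter at 17°N:
f = 2Ω sin φ = 2 × 7.29×10⁻⁵ × sin 17° = 4.26×10⁻⁵ s⁻¹
Height gradient: |∂Z/∂n| = 60 m / 344000 m = 1.74×10⁻⁴
On a pressure surface, geostrophic balance gives V_g = (g/f)|∂Z/∂n|:
V_g = 9.81 × 1.74×10⁻⁴ / 4.26×10⁻⁵ = 40.1 m/s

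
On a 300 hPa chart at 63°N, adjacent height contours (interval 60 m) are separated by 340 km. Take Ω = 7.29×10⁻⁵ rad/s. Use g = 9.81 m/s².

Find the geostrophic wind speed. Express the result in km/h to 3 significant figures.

Coriolis parameter at 63°N:
f = 2Ω sin φ = 2 × 7.29×10⁻⁵ × sin 63° = 1.30×10⁻⁴ s⁻¹
Height gradient: |∂Z/∂n| = 60 m / 340000 m = 1.76×10⁻⁴
On a pressure surface, geostrophic balance gives V_g = (g/f)|∂Z/∂n|:
V_g = 9.81 × 1.76×10⁻⁴ / 1.30×10⁻⁴ = 13.3 m/s
Converting: 13.3 m/s × 3.6 = 48.0 km/h

48.0 km/h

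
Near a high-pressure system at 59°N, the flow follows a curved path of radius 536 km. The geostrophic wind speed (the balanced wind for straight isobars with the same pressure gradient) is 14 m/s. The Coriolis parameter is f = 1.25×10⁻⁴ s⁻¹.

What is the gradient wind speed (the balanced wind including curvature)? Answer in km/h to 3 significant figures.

Around a high, pressure-gradient force acts outward with centrifugal, so Coriolis balances both:
fV = (1/ρ)|∂P/∂n| + V²/R  →  V² − fR·V + fR·V_g = 0
With fR = 1.25×10⁻⁴ × 536×10³ m = 67.0 m/s:
V = [fR − √((fR)² − 4 fR V_g)]/2 = [67.0 − √(67.0² − 4×67.0×14)]/2 = 19.9 m/s
Supergeostrophic (V > V_g = 14 m/s), as expected around a high.
Converting: 19.9 m/s × 3.6 = 71.7 km/h

71.7 km/h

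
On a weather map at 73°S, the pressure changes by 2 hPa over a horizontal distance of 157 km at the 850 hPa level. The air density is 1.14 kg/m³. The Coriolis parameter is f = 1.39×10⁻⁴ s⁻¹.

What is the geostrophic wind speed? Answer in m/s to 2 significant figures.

8.0 m/s

Pressure gradient: |∂P/∂n| = 200 Pa / 157000 m = 1.27×10⁻³ Pa/m
Geostrophic balance (pressure-gradient force = Coriolis force):
V_g = (1/(fρ)) |∂P/∂n| = 1.27×10⁻³ / (1.39×10⁻⁴ × 1.14) = 8.04 m/s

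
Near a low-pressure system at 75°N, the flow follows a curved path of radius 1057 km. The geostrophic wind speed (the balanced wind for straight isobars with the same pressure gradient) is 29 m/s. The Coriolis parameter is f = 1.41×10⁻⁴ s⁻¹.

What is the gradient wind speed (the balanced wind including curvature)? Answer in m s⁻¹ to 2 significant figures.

25 m s⁻¹

Around a low, centrifugal force acts outward with Coriolis, so pressure-gradient force balances both:
(1/ρ)|∂P/∂n| = fV + V²/R  →  V² + fR·V − fR·V_g = 0
With fR = 1.41×10⁻⁴ × 1057×10³ m = 149 m/s:
V = [−fR + √((fR)² + 4 fR V_g)]/2 = [−149 + √(149² + 4×149×29)]/2 = 24.9 m/s
Subgeostrophic (V < V_g = 29 m/s), as expected around a low.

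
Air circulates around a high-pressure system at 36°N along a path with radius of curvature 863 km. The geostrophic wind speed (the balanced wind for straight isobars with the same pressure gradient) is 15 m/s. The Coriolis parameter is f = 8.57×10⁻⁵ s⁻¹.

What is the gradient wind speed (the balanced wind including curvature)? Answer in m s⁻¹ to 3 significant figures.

20.9 m s⁻¹

Around a high, pressure-gradient force acts outward with centrifugal, so Coriolis balances both:
fV = (1/ρ)|∂P/∂n| + V²/R  →  V² − fR·V + fR·V_g = 0
With fR = 8.57×10⁻⁵ × 863×10³ m = 74.0 m/s:
V = [fR − √((fR)² − 4 fR V_g)]/2 = [74.0 − √(74.0² − 4×74.0×15)]/2 = 20.9 m/s
Supergeostrophic (V > V_g = 15 m/s), as expected around a high.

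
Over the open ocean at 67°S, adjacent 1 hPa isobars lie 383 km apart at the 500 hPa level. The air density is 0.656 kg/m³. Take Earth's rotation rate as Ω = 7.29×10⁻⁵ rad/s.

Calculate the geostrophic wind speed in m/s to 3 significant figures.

2.97 m/s

Coriolis parameter at 67°S:
f = 2Ω sin φ = 2 × 7.29×10⁻⁵ × sin 67° = 1.34×10⁻⁴ s⁻¹
Pressure gradient: |∂P/∂n| = 100 Pa / 383000 m = 2.61×10⁻⁴ Pa/m
Geostrophic balance (pressure-gradient force = Coriolis force):
V_g = (1/(fρ)) |∂P/∂n| = 2.61×10⁻⁴ / (1.34×10⁻⁴ × 0.656) = 2.97 m/s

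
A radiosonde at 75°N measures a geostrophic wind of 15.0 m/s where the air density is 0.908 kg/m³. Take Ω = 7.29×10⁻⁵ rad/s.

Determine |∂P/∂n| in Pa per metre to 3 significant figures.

Coriolis parameter at 75°N:
f = 2Ω sin φ = 2 × 7.29×10⁻⁵ × sin 75° = 1.41×10⁻⁴ s⁻¹
Geostrophic balance rearranged: |∂P/∂n| = f ρ V_g
|∂P/∂n| = 1.41×10⁻⁴ × 0.908 × 15.0 = 1.92×10⁻³ Pa/m

1.92×10⁻³ Pa/m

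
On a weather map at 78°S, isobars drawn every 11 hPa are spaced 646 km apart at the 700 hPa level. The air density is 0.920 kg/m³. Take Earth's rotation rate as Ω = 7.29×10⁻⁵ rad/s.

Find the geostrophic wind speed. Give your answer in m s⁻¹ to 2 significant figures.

13 m s⁻¹

Coriolis parameter at 78°S:
f = 2Ω sin φ = 2 × 7.29×10⁻⁵ × sin 78° = 1.43×10⁻⁴ s⁻¹
Pressure gradient: |∂P/∂n| = 1100 Pa / 646000 m = 1.70×10⁻³ Pa/m
Geostrophic balance (pressure-gradient force = Coriolis force):
V_g = (1/(fρ)) |∂P/∂n| = 1.70×10⁻³ / (1.43×10⁻⁴ × 0.920) = 13.0 m/s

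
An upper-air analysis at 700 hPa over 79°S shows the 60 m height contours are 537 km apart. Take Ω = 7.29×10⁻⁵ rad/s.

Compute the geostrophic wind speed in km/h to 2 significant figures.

Coriolis parameter at 79°S:
f = 2Ω sin φ = 2 × 7.29×10⁻⁵ × sin 79° = 1.43×10⁻⁴ s⁻¹
Height gradient: |∂Z/∂n| = 60 m / 537000 m = 1.12×10⁻⁴
On a pressure surface, geostrophic balance gives V_g = (g/f)|∂Z/∂n|:
V_g = 9.81 × 1.12×10⁻⁴ / 1.43×10⁻⁴ = 7.66 m/s
Converting: 7.66 m/s × 3.6 = 28 km/h

28 km/h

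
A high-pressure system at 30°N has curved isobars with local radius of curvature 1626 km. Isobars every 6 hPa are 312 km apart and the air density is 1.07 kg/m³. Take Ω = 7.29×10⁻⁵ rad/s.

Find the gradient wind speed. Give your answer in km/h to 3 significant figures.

126 km/h

Coriolis parameter at 30°N:
f = 2Ω sin φ = 2 × 7.29×10⁻⁵ × sin 30° = 7.29×10⁻⁵ s⁻¹
Pressure gradient: |∂P/∂n| = 600 Pa / 312000 m = 1.92×10⁻³ Pa/m
Geostrophic speed: V_g = |∂P/∂n|/(fρ) = 1.92×10⁻³/(7.29×10⁻⁵ × 1.07) = 24.7 m/s
Around a high, pressure-gradient force acts outward with centrifugal, so Coriolis balances both:
fV = (1/ρ)|∂P/∂n| + V²/R  →  V² − fR·V + fR·V_g = 0
With fR = 7.29×10⁻⁵ × 1626×10³ m = 119 m/s:
V = [fR − √((fR)² − 4 fR V_g)]/2 = [119 − √(119² − 4×119×24.7)]/2 = 35 m/s
Supergeostrophic (V > V_g = 24.7 m/s), as expected around a high.
Converting: 35 m/s × 3.6 = 126 km/h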